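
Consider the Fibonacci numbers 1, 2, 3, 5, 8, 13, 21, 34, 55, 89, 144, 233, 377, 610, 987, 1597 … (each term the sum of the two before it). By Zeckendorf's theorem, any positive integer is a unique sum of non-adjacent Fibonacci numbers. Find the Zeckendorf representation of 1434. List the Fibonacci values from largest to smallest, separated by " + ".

largest Fibonacci ≤ 1434 is 987; 1434 − 987 = 447
largest Fibonacci ≤ 447 is 377; 447 − 377 = 70
largest Fibonacci ≤ 70 is 55; 70 − 55 = 15
largest Fibonacci ≤ 15 is 13; 15 − 13 = 2
largest Fibonacci ≤ 2 is 2; 2 − 2 = 0
So 1434 = 987 + 377 + 55 + 13 + 2, with no two terms consecutive in the sequence.

987 + 377 + 55 + 13 + 2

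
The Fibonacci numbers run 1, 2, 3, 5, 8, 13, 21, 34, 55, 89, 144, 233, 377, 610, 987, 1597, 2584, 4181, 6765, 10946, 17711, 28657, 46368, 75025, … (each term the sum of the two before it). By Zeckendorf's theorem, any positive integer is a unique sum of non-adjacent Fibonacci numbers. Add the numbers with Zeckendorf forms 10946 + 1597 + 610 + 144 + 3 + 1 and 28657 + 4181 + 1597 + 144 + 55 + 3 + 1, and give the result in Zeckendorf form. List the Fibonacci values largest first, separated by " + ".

The two numbers are 13301 and 34638, so their sum is 47939.
largest Fibonacci ≤ 47939 is 46368; 47939 − 46368 = 1571
largest Fibonacci ≤ 1571 is 987; 1571 − 987 = 584
largest Fibonacci ≤ 584 is 377; 584 − 377 = 207
largest Fibonacci ≤ 207 is 144; 207 − 144 = 63
largest Fibonacci ≤ 63 is 55; 63 − 55 = 8
largest Fibonacci ≤ 8 is 8; 8 − 8 = 0

46368 + 987 + 377 + 144 + 55 + 8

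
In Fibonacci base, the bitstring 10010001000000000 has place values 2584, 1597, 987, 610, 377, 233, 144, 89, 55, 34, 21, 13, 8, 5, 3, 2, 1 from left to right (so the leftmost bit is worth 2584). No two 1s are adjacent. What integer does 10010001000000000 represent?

3283

Summing the place values of the 1 bits: 2584 + 610 + 89 = 3283.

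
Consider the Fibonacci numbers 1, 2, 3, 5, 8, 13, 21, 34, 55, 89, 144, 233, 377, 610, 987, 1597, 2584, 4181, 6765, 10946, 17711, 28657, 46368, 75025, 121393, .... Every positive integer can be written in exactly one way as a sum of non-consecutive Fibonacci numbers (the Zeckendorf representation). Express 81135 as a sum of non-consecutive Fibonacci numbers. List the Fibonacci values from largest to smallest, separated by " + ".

Greedily peel off the largest Fibonacci term at each step:
largest Fibonacci ≤ 81135 is 75025; 81135 − 75025 = 6110
largest Fibonacci ≤ 6110 is 4181; 6110 − 4181 = 1929
largest Fibonacci ≤ 1929 is 1597; 1929 − 1597 = 332
largest Fibonacci ≤ 332 is 233; 332 − 233 = 99
largest Fibonacci ≤ 99 is 89; 99 − 89 = 10
largest Fibonacci ≤ 10 is 8; 10 − 8 = 2
largest Fibonacci ≤ 2 is 2; 2 − 2 = 0
So 81135 = 75025 + 4181 + 1597 + 233 + 89 + 8 + 2, with no two terms consecutive in the sequence.

75025 + 4181 + 1597 + 233 + 89 + 8 + 2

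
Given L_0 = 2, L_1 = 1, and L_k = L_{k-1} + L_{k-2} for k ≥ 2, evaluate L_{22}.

Iterating the recurrence up to L_{18} = 5778 and L_{17} = 3571:
L_{19} = L_{18} + L_{17} = 5778 + 3571 = 9349
L_{20} = L_{19} + L_{18} = 9349 + 5778 = 15127
L_{21} = L_{20} + L_{19} = 15127 + 9349 = 24476
L_{22} = L_{21} + L_{20} = 24476 + 15127 = 39603

39603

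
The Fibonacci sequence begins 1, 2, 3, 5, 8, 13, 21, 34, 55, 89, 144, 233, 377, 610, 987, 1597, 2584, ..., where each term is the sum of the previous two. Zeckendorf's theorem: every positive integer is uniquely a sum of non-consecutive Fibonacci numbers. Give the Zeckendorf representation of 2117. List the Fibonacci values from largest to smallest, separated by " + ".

2117: greatest Fibonacci not exceeding it is 1597, leaving 520
520: greatest Fibonacci not exceeding it is 377, leaving 143
143: greatest Fibonacci not exceeding it is 89, leaving 54
54: greatest Fibonacci not exceeding it is 34, leaving 20
20: greatest Fibonacci not exceeding it is 13, leaving 7
7: greatest Fibonacci not exceeding it is 5, leaving 2
2: greatest Fibonacci not exceeding it is 2, leaving 0
So 2117 = 1597 + 377 + 89 + 34 + 13 + 5 + 2, with no two terms consecutive in the sequence.

1597 + 377 + 89 + 34 + 13 + 5 + 2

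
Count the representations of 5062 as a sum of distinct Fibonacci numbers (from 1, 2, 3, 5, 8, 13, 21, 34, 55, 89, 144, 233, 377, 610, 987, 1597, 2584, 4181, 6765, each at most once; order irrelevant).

31

5062 = 4181+610+233+34+3+1 = 4181+610+233+21+13+3+1 = 4181+610+144+89+34+3+1 = 2584+1597+610+233+34+3+1 = 4181+610+233+21+8+5+3+1 = … (26 more), for 31 in all.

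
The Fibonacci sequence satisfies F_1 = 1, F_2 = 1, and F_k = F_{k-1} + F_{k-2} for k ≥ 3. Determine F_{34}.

Iterating the recurrence up to F_{30} = 832040 and F_{29} = 514229:
F_{31} = F_{30} + F_{29} = 832040 + 514229 = 1346269
F_{32} = F_{31} + F_{30} = 1346269 + 832040 = 2178309
F_{33} = F_{32} + F_{31} = 2178309 + 1346269 = 3524578
F_{34} = F_{33} + F_{32} = 3524578 + 2178309 = 5702887

5702887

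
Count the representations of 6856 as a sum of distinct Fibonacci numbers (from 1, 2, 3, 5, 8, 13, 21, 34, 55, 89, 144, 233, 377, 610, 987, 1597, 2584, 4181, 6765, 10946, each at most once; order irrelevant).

20

Starting from the Zeckendorf form and repeatedly splitting a term F_k into F_{k−1} + F_{k−2} (when neither is already used) reaches every representation.
6856 = 6765+89+2 = 6765+55+34+2 = 4181+2584+89+2 = … (17 more), for 20 in all.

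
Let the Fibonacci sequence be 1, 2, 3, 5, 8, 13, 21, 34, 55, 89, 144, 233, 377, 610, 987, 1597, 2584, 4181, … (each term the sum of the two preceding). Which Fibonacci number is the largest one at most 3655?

2584

2584 ≤ 3655 < 4181, so the largest Fibonacci number not exceeding 3655 is 2584.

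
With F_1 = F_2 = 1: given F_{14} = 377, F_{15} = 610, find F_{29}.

514229

By the addition formula F_{m+n} = F_m F_{n+1} + F_{m−1} F_n with m=15, n=14: F_{29} = 610·610 + 377·377 = 372100 + 142129 = 514229.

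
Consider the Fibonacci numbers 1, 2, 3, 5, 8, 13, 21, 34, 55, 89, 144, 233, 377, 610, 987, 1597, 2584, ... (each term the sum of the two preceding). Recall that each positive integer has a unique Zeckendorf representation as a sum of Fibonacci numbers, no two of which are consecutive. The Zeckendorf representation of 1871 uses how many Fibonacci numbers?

5

Greedy algorithm:
1871 − 1597 = 274
274 − 233 = 41
41 − 34 = 7
7 − 5 = 2
2 − 2 = 0
1871 = 1597 + 233 + 34 + 5 + 2, which has 5 terms.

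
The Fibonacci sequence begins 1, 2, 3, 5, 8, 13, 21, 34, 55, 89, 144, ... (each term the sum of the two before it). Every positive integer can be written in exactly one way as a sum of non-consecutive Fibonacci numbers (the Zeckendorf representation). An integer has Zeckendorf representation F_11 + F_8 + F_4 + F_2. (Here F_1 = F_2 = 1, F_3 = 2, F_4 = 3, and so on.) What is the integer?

F_11 + F_8 + F_4 + F_2 = 89 + 21 + 3 + 1 = 114.

114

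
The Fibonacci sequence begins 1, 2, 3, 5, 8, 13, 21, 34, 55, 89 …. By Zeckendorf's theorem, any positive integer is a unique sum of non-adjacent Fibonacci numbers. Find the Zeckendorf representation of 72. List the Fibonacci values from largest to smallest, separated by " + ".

55 + 13 + 3 + 1

Repeatedly subtract the largest Fibonacci number that fits:
subtract 55 from 72: 17 remains
subtract 13 from 17: 4 remains
subtract 3 from 4: 1 remains
subtract 1 from 1: 0 remains
So 72 = 55 + 13 + 3 + 1, with no two terms consecutive in the sequence.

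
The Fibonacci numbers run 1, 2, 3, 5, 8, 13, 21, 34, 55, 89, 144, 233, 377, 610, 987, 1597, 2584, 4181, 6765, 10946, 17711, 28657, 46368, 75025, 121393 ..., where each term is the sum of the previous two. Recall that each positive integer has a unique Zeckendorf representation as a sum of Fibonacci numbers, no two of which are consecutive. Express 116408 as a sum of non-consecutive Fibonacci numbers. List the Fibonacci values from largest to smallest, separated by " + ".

Repeatedly subtract the largest Fibonacci number that fits:
75025 ≤ 116408 < 121393, so take 75025; remainder 41383
28657 ≤ 41383 < 46368, so take 28657; remainder 12726
10946 ≤ 12726 < 17711, so take 10946; remainder 1780
1597 ≤ 1780 < 2584, so take 1597; remainder 183
144 ≤ 183 < 233, so take 144; remainder 39
34 ≤ 39 < 55, so take 34; remainder 5
5 ≤ 5 < 8, so take 5; remainder 0
So 116408 = 75025 + 28657 + 10946 + 1597 + 144 + 34 + 5, with no two terms consecutive in the sequence.

75025 + 28657 + 10946 + 1597 + 144 + 34 + 5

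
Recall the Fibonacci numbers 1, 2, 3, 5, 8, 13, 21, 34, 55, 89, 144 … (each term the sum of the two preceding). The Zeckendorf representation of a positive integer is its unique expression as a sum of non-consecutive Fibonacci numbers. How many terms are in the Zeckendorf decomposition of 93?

3

Greedy algorithm:
take 89 (≤ 93); 93 − 89 = 4
take 3 (≤ 4); 4 − 3 = 1
take 1 (≤ 1); 1 − 1 = 0
93 = 89 + 3 + 1, which has 3 terms.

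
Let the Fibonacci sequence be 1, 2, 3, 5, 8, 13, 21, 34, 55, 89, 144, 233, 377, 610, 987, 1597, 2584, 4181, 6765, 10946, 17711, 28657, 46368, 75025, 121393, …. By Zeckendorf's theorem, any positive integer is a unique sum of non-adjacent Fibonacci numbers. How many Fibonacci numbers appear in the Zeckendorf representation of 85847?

9

Greedy algorithm:
subtract 75025 from 85847: 10822 remains
subtract 6765 from 10822: 4057 remains
subtract 2584 from 4057: 1473 remains
subtract 987 from 1473: 486 remains
subtract 377 from 486: 109 remains
subtract 89 from 109: 20 remains
subtract 13 from 20: 7 remains
subtract 5 from 7: 2 remains
subtract 2 from 2: 0 remains
85847 = 75025 + 6765 + 2584 + 987 + 377 + 89 + 13 + 5 + 2, which has 9 terms.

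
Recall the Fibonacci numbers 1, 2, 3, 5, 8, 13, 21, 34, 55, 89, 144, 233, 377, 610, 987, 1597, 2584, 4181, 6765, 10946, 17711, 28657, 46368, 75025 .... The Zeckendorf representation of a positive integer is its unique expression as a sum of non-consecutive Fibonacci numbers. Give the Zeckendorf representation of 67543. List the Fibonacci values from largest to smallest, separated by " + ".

largest Fibonacci ≤ 67543 is 46368; 67543 − 46368 = 21175
largest Fibonacci ≤ 21175 is 17711; 21175 − 17711 = 3464
largest Fibonacci ≤ 3464 is 2584; 3464 − 2584 = 880
largest Fibonacci ≤ 880 is 610; 880 − 610 = 270
largest Fibonacci ≤ 270 is 233; 270 − 233 = 37
largest Fibonacci ≤ 37 is 34; 37 − 34 = 3
largest Fibonacci ≤ 3 is 3; 3 − 3 = 0
So 67543 = 46368 + 17711 + 2584 + 610 + 233 + 34 + 3, with no two terms consecutive in the sequence.

46368 + 17711 + 2584 + 610 + 233 + 34 + 3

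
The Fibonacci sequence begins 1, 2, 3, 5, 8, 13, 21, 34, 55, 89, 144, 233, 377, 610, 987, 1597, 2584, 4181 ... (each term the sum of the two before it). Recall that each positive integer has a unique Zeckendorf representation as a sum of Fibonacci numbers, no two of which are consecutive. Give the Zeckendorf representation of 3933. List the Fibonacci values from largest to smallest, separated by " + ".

Greedily peel off the largest Fibonacci term at each step:
3933 − 2584 = 1349
1349 − 987 = 362
362 − 233 = 129
129 − 89 = 40
40 − 34 = 6
6 − 5 = 1
1 − 1 = 0
So 3933 = 2584 + 987 + 233 + 89 + 34 + 5 + 1, with no two terms consecutive in the sequence.

2584 + 987 + 233 + 89 + 34 + 5 + 1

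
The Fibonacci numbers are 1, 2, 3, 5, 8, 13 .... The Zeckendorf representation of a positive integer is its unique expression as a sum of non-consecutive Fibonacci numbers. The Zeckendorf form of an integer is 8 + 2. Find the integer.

10

8 + 2 = 10.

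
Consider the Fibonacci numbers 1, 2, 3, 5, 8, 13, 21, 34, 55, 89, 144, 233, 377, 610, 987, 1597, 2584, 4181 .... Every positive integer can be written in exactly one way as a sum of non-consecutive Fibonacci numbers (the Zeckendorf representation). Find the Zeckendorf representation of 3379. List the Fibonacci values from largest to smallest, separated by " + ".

2584 + 610 + 144 + 34 + 5 + 2

Greedy algorithm:
2584 ≤ 3379 < 4181, so take 2584; remainder 795
610 ≤ 795 < 987, so take 610; remainder 185
144 ≤ 185 < 233, so take 144; remainder 41
34 ≤ 41 < 55, so take 34; remainder 7
5 ≤ 7 < 8, so take 5; remainder 2
2 ≤ 2 < 3, so take 2; remainder 0
So 3379 = 2584 + 610 + 144 + 34 + 5 + 2, with no two terms consecutive in the sequence.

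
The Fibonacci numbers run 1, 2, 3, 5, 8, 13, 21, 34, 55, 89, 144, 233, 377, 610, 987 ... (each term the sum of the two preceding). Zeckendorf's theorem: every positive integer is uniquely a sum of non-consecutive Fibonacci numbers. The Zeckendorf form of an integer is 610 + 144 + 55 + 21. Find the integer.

830

610 + 144 + 55 + 21 = 830.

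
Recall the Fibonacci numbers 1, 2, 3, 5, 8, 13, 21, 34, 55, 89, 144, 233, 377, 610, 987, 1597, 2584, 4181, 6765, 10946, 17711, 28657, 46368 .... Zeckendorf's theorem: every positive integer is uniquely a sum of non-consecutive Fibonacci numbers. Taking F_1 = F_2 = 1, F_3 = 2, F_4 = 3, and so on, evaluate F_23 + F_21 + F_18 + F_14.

42564

F_23 + F_21 + F_18 + F_14 = 28657 + 10946 + 2584 + 377 = 42564.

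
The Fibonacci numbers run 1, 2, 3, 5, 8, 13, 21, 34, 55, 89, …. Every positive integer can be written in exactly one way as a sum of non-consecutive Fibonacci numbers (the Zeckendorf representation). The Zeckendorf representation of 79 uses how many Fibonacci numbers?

79 − 55 = 24
24 − 21 = 3
3 − 3 = 0
79 = 55 + 21 + 3, which has 3 terms.

3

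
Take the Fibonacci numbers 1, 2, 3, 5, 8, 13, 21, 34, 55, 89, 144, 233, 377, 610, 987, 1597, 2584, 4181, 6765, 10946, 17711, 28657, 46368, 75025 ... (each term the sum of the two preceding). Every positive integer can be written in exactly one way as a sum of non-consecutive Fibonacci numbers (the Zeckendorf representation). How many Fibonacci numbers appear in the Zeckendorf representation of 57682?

take 46368 (≤ 57682); 57682 − 46368 = 11314
take 10946 (≤ 11314); 11314 − 10946 = 368
take 233 (≤ 368); 368 − 233 = 135
take 89 (≤ 135); 135 − 89 = 46
take 34 (≤ 46); 46 − 34 = 12
take 8 (≤ 12); 12 − 8 = 4
take 3 (≤ 4); 4 − 3 = 1
take 1 (≤ 1); 1 − 1 = 0
57682 = 46368 + 10946 + 233 + 89 + 34 + 8 + 3 + 1, which has 8 terms.

8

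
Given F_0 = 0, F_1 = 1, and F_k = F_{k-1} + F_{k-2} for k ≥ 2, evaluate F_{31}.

1346269

Iterating the recurrence up to F_{23} = 28657 and F_{22} = 17711:
F_{24} = F_{23} + F_{22} = 28657 + 17711 = 46368
F_{25} = F_{24} + F_{23} = 46368 + 28657 = 75025
F_{26} = F_{25} + F_{24} = 75025 + 46368 = 121393
F_{27} = F_{26} + F_{25} = 121393 + 75025 = 196418
F_{28} = F_{27} + F_{26} = 196418 + 121393 = 317811
F_{29} = F_{28} + F_{27} = 317811 + 196418 = 514229
F_{30} = F_{29} + F_{28} = 514229 + 317811 = 832040
F_{31} = F_{30} + F_{29} = 832040 + 514229 = 1346269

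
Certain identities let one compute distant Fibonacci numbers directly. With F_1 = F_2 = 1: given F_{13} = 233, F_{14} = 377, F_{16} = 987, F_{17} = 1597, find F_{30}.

832040

By the addition formula F_{m+n} = F_m F_{n+1} + F_{m−1} F_n with m=14, n=16: F_{30} = 377·1597 + 233·987 = 602069 + 229971 = 832040.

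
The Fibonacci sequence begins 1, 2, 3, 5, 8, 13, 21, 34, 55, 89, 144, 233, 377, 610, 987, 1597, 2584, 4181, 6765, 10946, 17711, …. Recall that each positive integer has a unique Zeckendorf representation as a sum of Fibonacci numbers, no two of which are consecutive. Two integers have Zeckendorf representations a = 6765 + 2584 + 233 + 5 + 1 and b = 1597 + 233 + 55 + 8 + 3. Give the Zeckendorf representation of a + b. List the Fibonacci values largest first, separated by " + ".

The two numbers are 9588 and 1896, so their sum is 11484.
Greedy algorithm:
largest Fibonacci ≤ 11484 is 10946; 11484 − 10946 = 538
largest Fibonacci ≤ 538 is 377; 538 − 377 = 161
largest Fibonacci ≤ 161 is 144; 161 − 144 = 17
largest Fibonacci ≤ 17 is 13; 17 − 13 = 4
largest Fibonacci ≤ 4 is 3; 4 − 3 = 1
largest Fibonacci ≤ 1 is 1; 1 − 1 = 0

10946 + 377 + 144 + 13 + 3 + 1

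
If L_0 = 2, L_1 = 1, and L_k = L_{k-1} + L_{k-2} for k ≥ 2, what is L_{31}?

3010349

Iterating the recurrence up to L_{26} = 271443 and L_{25} = 167761:
L_{27} = L_{26} + L_{25} = 271443 + 167761 = 439204
L_{28} = L_{27} + L_{26} = 439204 + 271443 = 710647
L_{29} = L_{28} + L_{27} = 710647 + 439204 = 1149851
L_{30} = L_{29} + L_{28} = 1149851 + 710647 = 1860498
L_{31} = L_{30} + L_{29} = 1860498 + 1149851 = 3010349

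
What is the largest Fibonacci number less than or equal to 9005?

6765 ≤ 9005 < 10946, so the largest Fibonacci number not exceeding 9005 is 6765.

6765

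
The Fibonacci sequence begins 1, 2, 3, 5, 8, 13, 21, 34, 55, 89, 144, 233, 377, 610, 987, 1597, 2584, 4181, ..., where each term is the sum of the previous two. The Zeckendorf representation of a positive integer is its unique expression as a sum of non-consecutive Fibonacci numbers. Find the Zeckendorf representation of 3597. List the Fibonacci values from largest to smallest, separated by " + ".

take 2584 (≤ 3597); 3597 − 2584 = 1013
take 987 (≤ 1013); 1013 − 987 = 26
take 21 (≤ 26); 26 − 21 = 5
take 5 (≤ 5); 5 − 5 = 0
So 3597 = 2584 + 987 + 21 + 5, with no two terms consecutive in the sequence.

2584 + 987 + 21 + 5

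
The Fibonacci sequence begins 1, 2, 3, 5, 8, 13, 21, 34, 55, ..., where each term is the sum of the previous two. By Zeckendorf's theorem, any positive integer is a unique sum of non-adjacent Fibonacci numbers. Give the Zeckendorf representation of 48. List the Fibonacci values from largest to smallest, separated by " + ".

subtract 34 from 48: 14 remains
subtract 13 from 14: 1 remains
subtract 1 from 1: 0 remains
So 48 = 34 + 13 + 1, with no two terms consecutive in the sequence.

34 + 13 + 1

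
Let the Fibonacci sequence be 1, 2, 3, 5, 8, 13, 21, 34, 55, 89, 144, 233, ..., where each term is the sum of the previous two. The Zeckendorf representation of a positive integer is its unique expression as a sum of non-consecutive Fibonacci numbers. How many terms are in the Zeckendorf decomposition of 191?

Greedily peel off the largest Fibonacci term at each step:
144 ≤ 191 < 233, so take 144; remainder 47
34 ≤ 47 < 55, so take 34; remainder 13
13 ≤ 13 < 21, so take 13; remainder 0
191 = 144 + 34 + 13, which has 3 terms.

3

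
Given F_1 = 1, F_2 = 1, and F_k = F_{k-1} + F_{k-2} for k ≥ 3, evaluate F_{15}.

Iterating the recurrence up to F_{8} = 21 and F_{7} = 13:
F_{9} = F_{8} + F_{7} = 21 + 13 = 34
F_{10} = F_{9} + F_{8} = 34 + 21 = 55
F_{11} = F_{10} + F_{9} = 55 + 34 = 89
F_{12} = F_{11} + F_{10} = 89 + 55 = 144
F_{13} = F_{12} + F_{11} = 144 + 89 = 233
F_{14} = F_{13} + F_{12} = 233 + 144 = 377
F_{15} = F_{14} + F_{13} = 377 + 233 = 610

610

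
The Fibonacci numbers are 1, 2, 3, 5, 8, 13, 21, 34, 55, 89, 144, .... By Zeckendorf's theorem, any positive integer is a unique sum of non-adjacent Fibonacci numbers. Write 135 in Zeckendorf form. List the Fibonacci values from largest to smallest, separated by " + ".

89 + 34 + 8 + 3 + 1

largest Fibonacci ≤ 135 is 89; 135 − 89 = 46
largest Fibonacci ≤ 46 is 34; 46 − 34 = 12
largest Fibonacci ≤ 12 is 8; 12 − 8 = 4
largest Fibonacci ≤ 4 is 3; 4 − 3 = 1
largest Fibonacci ≤ 1 is 1; 1 − 1 = 0
So 135 = 89 + 34 + 8 + 3 + 1, with no two terms consecutive in the sequence.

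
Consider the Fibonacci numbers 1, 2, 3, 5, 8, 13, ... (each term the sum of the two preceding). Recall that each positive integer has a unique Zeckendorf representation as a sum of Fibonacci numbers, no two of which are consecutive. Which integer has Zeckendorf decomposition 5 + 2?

7

5 + 2 = 7.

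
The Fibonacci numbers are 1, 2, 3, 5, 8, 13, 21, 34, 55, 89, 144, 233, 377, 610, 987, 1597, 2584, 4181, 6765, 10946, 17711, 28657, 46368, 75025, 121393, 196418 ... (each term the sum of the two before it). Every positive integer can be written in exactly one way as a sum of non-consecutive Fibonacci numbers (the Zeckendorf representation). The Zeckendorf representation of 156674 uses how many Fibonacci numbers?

7

Repeatedly subtract the largest Fibonacci number that fits:
156674 − 121393 = 35281
35281 − 28657 = 6624
6624 − 4181 = 2443
2443 − 1597 = 846
846 − 610 = 236
236 − 233 = 3
3 − 3 = 0
156674 = 121393 + 28657 + 4181 + 1597 + 610 + 233 + 3, which has 7 terms.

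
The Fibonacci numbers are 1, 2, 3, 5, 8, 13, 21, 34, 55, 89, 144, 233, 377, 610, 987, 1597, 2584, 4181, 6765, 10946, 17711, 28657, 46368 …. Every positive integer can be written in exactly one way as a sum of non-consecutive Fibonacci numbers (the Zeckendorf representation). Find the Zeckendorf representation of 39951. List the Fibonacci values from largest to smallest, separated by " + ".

28657 + 10946 + 233 + 89 + 21 + 5

39951 − 28657 = 11294
11294 − 10946 = 348
348 − 233 = 115
115 − 89 = 26
26 − 21 = 5
5 − 5 = 0
So 39951 = 28657 + 10946 + 233 + 89 + 21 + 5, with no two terms consecutive in the sequence.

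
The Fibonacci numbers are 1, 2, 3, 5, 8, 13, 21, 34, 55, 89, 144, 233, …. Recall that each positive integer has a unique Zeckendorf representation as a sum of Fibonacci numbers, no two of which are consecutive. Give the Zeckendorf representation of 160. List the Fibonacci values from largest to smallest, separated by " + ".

Greedy algorithm:
144 ≤ 160 < 233, so take 144; remainder 16
13 ≤ 16 < 21, so take 13; remainder 3
3 ≤ 3 < 5, so take 3; remainder 0
So 160 = 144 + 13 + 3, with no two terms consecutive in the sequence.

144 + 13 + 3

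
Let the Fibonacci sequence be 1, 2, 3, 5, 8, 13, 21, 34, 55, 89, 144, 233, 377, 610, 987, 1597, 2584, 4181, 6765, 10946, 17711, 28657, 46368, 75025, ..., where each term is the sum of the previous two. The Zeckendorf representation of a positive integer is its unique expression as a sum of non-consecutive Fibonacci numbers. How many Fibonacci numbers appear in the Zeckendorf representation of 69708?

take 46368 (≤ 69708); 69708 − 46368 = 23340
take 17711 (≤ 23340); 23340 − 17711 = 5629
take 4181 (≤ 5629); 5629 − 4181 = 1448
take 987 (≤ 1448); 1448 − 987 = 461
take 377 (≤ 461); 461 − 377 = 84
take 55 (≤ 84); 84 − 55 = 29
take 21 (≤ 29); 29 − 21 = 8
take 8 (≤ 8); 8 − 8 = 0
69708 = 46368 + 17711 + 4181 + 987 + 377 + 55 + 21 + 8, which has 8 terms.

8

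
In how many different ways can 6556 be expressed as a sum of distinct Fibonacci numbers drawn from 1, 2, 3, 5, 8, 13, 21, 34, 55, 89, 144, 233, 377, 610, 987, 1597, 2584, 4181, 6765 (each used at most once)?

Starting from the Zeckendorf form and repeatedly splitting a term F_k into F_{k−1} + F_{k−2} (when neither is already used) reaches every representation.
6556 = 4181+1597+610+144+21+3 = 4181+1597+610+144+21+2+1 = 4181+1597+610+144+13+8+3 = … (49 more), for 52 in all.

52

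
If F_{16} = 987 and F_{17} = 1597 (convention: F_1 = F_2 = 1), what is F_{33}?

By F_{2k+1} = F_k² + F_{k+1}²: F_{33} = 987² + 1597² = 974169 + 2550409 = 3524578.

3524578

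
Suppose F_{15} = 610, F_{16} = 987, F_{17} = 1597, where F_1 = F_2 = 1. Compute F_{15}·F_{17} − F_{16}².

1

610·1597 − 987² = 974170 − 974169 = 1. (Cassini's identity: F_{k−1}F_{k+1} − F_k² = (−1)^k.)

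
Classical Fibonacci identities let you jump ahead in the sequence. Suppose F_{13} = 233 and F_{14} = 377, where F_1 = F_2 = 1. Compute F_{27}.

196418

By F_{2k+1} = F_k² + F_{k+1}²: F_{27} = 233² + 377² = 54289 + 142129 = 196418.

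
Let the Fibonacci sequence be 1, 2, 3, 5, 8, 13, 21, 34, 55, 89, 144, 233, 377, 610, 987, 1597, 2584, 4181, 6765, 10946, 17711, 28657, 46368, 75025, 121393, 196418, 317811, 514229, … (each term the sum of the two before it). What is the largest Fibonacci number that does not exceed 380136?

317811

317811 ≤ 380136 < 514229, so the largest Fibonacci number not exceeding 380136 is 317811.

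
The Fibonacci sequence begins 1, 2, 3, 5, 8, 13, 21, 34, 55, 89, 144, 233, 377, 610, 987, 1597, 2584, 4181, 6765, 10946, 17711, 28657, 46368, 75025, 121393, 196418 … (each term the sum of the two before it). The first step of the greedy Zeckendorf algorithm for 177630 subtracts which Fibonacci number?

121393 ≤ 177630 < 196418, so the largest Fibonacci number not exceeding 177630 is 121393.

121393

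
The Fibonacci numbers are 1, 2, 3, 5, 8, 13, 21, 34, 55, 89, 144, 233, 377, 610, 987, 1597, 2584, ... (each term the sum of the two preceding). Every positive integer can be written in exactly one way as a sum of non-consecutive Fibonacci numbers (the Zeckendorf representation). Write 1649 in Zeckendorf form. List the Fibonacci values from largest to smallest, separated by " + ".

1597 + 34 + 13 + 5

Greedy algorithm:
1649: greatest Fibonacci not exceeding it is 1597, leaving 52
52: greatest Fibonacci not exceeding it is 34, leaving 18
18: greatest Fibonacci not exceeding it is 13, leaving 5
5: greatest Fibonacci not exceeding it is 5, leaving 0
So 1649 = 1597 + 34 + 13 + 5, with no two terms consecutive in the sequence.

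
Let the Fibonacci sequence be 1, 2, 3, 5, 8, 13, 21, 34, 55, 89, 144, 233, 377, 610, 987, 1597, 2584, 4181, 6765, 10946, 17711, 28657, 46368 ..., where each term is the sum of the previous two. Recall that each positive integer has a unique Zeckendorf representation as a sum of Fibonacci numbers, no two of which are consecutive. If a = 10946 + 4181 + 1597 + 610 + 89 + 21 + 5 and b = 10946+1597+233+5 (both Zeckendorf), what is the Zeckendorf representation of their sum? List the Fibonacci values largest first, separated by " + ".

The two numbers are 17449 and 12781, so their sum is 30230.
Greedily peel off the largest Fibonacci term at each step:
take 28657 (≤ 30230); 30230 − 28657 = 1573
take 987 (≤ 1573); 1573 − 987 = 586
take 377 (≤ 586); 586 − 377 = 209
take 144 (≤ 209); 209 − 144 = 65
take 55 (≤ 65); 65 − 55 = 10
take 8 (≤ 10); 10 − 8 = 2
take 2 (≤ 2); 2 − 2 = 0

28657 + 987 + 377 + 144 + 55 + 8 + 2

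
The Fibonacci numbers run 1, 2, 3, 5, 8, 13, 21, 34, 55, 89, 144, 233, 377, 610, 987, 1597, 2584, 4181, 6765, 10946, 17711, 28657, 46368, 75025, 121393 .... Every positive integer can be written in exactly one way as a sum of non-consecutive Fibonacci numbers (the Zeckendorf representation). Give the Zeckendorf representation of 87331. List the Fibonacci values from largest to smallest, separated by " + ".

Repeatedly subtract the largest Fibonacci number that fits:
87331: greatest Fibonacci not exceeding it is 75025, leaving 12306
12306: greatest Fibonacci not exceeding it is 10946, leaving 1360
1360: greatest Fibonacci not exceeding it is 987, leaving 373
373: greatest Fibonacci not exceeding it is 233, leaving 140
140: greatest Fibonacci not exceeding it is 89, leaving 51
51: greatest Fibonacci not exceeding it is 34, leaving 17
17: greatest Fibonacci not exceeding it is 13, leaving 4
4: greatest Fibonacci not exceeding it is 3, leaving 1
1: greatest Fibonacci not exceeding it is 1, leaving 0
So 87331 = 75025 + 10946 + 987 + 233 + 89 + 34 + 13 + 3 + 1, with no two terms consecutive in the sequence.

75025 + 10946 + 987 + 233 + 89 + 34 + 13 + 3 + 1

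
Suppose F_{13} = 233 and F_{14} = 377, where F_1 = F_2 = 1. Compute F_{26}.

121393

By the doubling identity F_{2k} = F_k(2F_{k+1} − F_k): F_{26} = 233·(2·377 − 233) = 233·521 = 121393.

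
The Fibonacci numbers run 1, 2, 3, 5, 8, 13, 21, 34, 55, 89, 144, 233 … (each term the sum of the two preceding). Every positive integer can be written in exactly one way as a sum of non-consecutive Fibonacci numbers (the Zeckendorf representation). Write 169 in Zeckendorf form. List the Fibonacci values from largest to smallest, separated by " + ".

take 144 (≤ 169); 169 − 144 = 25
take 21 (≤ 25); 25 − 21 = 4
take 3 (≤ 4); 4 − 3 = 1
take 1 (≤ 1); 1 − 1 = 0
So 169 = 144 + 21 + 3 + 1, with no two terms consecutive in the sequence.

144 + 21 + 3 + 1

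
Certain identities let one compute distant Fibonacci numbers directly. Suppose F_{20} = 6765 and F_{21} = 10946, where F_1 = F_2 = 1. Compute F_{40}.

By the doubling identity F_{2k} = F_k(2F_{k+1} − F_k): F_{40} = 6765·(2·10946 − 6765) = 6765·15127 = 102334155.

102334155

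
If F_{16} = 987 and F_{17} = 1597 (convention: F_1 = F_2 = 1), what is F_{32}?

2178309

By the doubling identity F_{2k} = F_k(2F_{k+1} − F_k): F_{32} = 987·(2·1597 − 987) = 987·2207 = 2178309.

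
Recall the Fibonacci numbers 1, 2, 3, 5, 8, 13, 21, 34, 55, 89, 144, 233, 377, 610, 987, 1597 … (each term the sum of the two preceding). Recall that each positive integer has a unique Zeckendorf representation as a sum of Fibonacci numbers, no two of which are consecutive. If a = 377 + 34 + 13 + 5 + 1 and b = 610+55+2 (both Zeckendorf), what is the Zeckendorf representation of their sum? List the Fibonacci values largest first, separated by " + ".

987 + 89 + 21

The two numbers are 430 and 667, so their sum is 1097.
987 ≤ 1097 < 1597, so take 987; remainder 110
89 ≤ 110 < 144, so take 89; remainder 21
21 ≤ 21 < 34, so take 21; remainder 0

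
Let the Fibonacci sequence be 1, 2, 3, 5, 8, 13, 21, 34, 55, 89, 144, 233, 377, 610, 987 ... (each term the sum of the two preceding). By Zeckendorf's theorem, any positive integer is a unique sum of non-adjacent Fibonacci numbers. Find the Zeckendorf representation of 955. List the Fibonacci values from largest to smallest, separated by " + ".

610 + 233 + 89 + 21 + 2

Repeatedly subtract the largest Fibonacci number that fits:
955: greatest Fibonacci not exceeding it is 610, leaving 345
345: greatest Fibonacci not exceeding it is 233, leaving 112
112: greatest Fibonacci not exceeding it is 89, leaving 23
23: greatest Fibonacci not exceeding it is 21, leaving 2
2: greatest Fibonacci not exceeding it is 2, leaving 0
So 955 = 610 + 233 + 89 + 21 + 2, with no two terms consecutive in the sequence.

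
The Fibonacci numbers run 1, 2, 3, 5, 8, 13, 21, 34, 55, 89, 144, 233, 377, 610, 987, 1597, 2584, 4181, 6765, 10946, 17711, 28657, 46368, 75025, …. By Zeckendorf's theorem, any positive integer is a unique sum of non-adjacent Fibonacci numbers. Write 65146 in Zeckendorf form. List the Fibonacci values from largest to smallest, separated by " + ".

46368 + 17711 + 987 + 55 + 21 + 3 + 1

subtract 46368 from 65146: 18778 remains
subtract 17711 from 18778: 1067 remains
subtract 987 from 1067: 80 remains
subtract 55 from 80: 25 remains
subtract 21 from 25: 4 remains
subtract 3 from 4: 1 remains
subtract 1 from 1: 0 remains
So 65146 = 46368 + 17711 + 987 + 55 + 21 + 3 + 1, with no two terms consecutive in the sequence.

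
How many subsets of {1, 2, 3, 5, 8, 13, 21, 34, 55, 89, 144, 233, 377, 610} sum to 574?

12

Each representation comes from the Zeckendorf form by replacing some F_k with F_{k−1} + F_{k−2} where possible.
574 = 377+144+34+13+5+1 = 377+144+34+13+3+2+1 = 377+89+55+34+13+5+1 = 377+144+34+8+5+3+2+1 = 377+89+55+34+13+3+2+1 = … (7 more), for 12 in all.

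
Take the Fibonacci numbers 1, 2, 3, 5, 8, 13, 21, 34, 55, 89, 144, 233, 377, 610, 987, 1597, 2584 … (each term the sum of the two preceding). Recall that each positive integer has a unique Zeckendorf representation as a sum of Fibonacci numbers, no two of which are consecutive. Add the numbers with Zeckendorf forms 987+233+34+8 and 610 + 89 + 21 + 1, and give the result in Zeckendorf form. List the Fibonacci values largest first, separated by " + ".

The two numbers are 1262 and 721, so their sum is 1983.
Greedy algorithm:
subtract 1597 from 1983: 386 remains
subtract 377 from 386: 9 remains
subtract 8 from 9: 1 remains
subtract 1 from 1: 0 remains

1597 + 377 + 8 + 1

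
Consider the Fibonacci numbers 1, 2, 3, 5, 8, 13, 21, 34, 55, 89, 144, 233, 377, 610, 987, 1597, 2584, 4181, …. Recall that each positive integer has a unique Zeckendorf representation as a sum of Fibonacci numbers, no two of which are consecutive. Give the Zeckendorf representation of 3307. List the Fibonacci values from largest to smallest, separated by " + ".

Greedy algorithm:
take 2584 (≤ 3307); 3307 − 2584 = 723
take 610 (≤ 723); 723 − 610 = 113
take 89 (≤ 113); 113 − 89 = 24
take 21 (≤ 24); 24 − 21 = 3
take 3 (≤ 3); 3 − 3 = 0
So 3307 = 2584 + 610 + 89 + 21 + 3, with no two terms consecutive in the sequence.

2584 + 610 + 89 + 21 + 3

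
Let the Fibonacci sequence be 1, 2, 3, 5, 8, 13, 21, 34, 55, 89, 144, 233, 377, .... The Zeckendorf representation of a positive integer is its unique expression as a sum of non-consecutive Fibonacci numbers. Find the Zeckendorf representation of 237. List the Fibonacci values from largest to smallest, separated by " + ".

largest Fibonacci ≤ 237 is 233; 237 − 233 = 4
largest Fibonacci ≤ 4 is 3; 4 − 3 = 1
largest Fibonacci ≤ 1 is 1; 1 − 1 = 0
So 237 = 233 + 3 + 1, with no two terms consecutive in the sequence.

233 + 3 + 1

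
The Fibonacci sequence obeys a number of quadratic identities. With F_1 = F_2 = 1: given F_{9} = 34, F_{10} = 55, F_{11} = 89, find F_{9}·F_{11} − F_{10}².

34·89 − 55² = 3026 − 3025 = 1. (Cassini's identity: F_{k−1}F_{k+1} − F_k² = (−1)^k.)

1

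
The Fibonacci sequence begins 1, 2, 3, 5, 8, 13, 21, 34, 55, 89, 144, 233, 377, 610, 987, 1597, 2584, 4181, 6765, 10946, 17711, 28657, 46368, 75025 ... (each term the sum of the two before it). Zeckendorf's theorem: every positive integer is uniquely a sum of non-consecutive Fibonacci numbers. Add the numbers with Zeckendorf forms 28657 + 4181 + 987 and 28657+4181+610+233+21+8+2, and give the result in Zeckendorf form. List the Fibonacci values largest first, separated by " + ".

The two numbers are 33825 and 33712, so their sum is 67537.
largest Fibonacci ≤ 67537 is 46368; 67537 − 46368 = 21169
largest Fibonacci ≤ 21169 is 17711; 21169 − 17711 = 3458
largest Fibonacci ≤ 3458 is 2584; 3458 − 2584 = 874
largest Fibonacci ≤ 874 is 610; 874 − 610 = 264
largest Fibonacci ≤ 264 is 233; 264 − 233 = 31
largest Fibonacci ≤ 31 is 21; 31 − 21 = 10
largest Fibonacci ≤ 10 is 8; 10 − 8 = 2
largest Fibonacci ≤ 2 is 2; 2 − 2 = 0

46368 + 17711 + 2584 + 610 + 233 + 21 + 8 + 2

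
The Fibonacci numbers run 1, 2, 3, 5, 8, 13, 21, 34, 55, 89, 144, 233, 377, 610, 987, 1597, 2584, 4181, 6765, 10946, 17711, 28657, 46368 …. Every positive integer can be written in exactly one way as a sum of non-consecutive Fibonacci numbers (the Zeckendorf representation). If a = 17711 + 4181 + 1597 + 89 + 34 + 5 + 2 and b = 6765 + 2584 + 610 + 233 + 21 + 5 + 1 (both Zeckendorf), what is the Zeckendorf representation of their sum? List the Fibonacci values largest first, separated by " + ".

The two numbers are 23619 and 10219, so their sum is 33838.
Greedily peel off the largest Fibonacci term at each step:
28657 ≤ 33838 < 46368, so take 28657; remainder 5181
4181 ≤ 5181 < 6765, so take 4181; remainder 1000
987 ≤ 1000 < 1597, so take 987; remainder 13
13 ≤ 13 < 21, so take 13; remainder 0

28657 + 4181 + 987 + 13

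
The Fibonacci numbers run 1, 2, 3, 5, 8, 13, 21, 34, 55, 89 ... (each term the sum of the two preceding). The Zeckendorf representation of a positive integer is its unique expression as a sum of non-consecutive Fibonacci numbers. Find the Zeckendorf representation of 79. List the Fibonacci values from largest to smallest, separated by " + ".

take 55 (≤ 79); 79 − 55 = 24
take 21 (≤ 24); 24 − 21 = 3
take 3 (≤ 3); 3 − 3 = 0
So 79 = 55 + 21 + 3, with no two terms consecutive in the sequence.

55 + 21 + 3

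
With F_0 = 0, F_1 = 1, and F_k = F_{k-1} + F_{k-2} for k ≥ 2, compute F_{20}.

6765

Iterating the recurrence up to F_{14} = 377 and F_{13} = 233:
F_{15} = F_{14} + F_{13} = 377 + 233 = 610
F_{16} = F_{15} + F_{14} = 610 + 377 = 987
F_{17} = F_{16} + F_{15} = 987 + 610 = 1597
F_{18} = F_{17} + F_{16} = 1597 + 987 = 2584
F_{19} = F_{18} + F_{17} = 2584 + 1597 = 4181
F_{20} = F_{19} + F_{18} = 4181 + 2584 = 6765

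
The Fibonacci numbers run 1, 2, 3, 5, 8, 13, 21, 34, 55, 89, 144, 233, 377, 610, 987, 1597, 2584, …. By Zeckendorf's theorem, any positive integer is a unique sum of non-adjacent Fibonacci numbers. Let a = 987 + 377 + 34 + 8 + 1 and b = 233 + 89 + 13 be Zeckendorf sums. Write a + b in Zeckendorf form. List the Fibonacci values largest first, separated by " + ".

The two numbers are 1407 and 335, so their sum is 1742.
Repeatedly subtract the largest Fibonacci number that fits:
take 1597 (≤ 1742); 1742 − 1597 = 145
take 144 (≤ 145); 145 − 144 = 1
take 1 (≤ 1); 1 − 1 = 0

1597 + 144 + 1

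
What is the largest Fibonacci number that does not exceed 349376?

317811 ≤ 349376 < 514229, so the largest Fibonacci number not exceeding 349376 is 317811.

317811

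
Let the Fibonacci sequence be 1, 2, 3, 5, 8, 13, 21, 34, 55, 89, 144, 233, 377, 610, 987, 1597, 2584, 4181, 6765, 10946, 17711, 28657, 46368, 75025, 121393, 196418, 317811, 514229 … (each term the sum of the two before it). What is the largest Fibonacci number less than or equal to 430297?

317811 ≤ 430297 < 514229, so the largest Fibonacci number not exceeding 430297 is 317811.

317811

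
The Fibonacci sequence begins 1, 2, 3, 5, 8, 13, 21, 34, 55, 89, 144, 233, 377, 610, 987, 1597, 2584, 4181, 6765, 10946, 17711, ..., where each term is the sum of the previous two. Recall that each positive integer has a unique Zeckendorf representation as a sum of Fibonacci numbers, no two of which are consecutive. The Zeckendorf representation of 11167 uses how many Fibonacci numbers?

10946 ≤ 11167 < 17711, so take 10946; remainder 221
144 ≤ 221 < 233, so take 144; remainder 77
55 ≤ 77 < 89, so take 55; remainder 22
21 ≤ 22 < 34, so take 21; remainder 1
1 ≤ 1 < 2, so take 1; remainder 0
11167 = 10946 + 144 + 55 + 21 + 1, which has 5 terms.

5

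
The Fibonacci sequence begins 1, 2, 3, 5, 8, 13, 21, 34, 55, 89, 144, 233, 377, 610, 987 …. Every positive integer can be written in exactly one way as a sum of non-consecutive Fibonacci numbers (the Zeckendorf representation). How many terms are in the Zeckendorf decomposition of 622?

take 610 (≤ 622); 622 − 610 = 12
take 8 (≤ 12); 12 − 8 = 4
take 3 (≤ 4); 4 − 3 = 1
take 1 (≤ 1); 1 − 1 = 0
622 = 610 + 8 + 3 + 1, which has 4 terms.

4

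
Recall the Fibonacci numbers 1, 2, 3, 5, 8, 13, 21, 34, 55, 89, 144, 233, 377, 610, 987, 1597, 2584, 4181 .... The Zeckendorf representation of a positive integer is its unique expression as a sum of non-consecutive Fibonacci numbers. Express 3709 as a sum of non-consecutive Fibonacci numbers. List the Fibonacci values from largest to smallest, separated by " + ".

subtract 2584 from 3709: 1125 remains
subtract 987 from 1125: 138 remains
subtract 89 from 138: 49 remains
subtract 34 from 49: 15 remains
subtract 13 from 15: 2 remains
subtract 2 from 2: 0 remains
So 3709 = 2584 + 987 + 89 + 34 + 13 + 2, with no two terms consecutive in the sequence.

2584 + 987 + 89 + 34 + 13 + 2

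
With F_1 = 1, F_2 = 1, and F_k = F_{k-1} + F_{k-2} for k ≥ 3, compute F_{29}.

Iterating the recurrence up to F_{24} = 46368 and F_{23} = 28657:
F_{25} = F_{24} + F_{23} = 46368 + 28657 = 75025
F_{26} = F_{25} + F_{24} = 75025 + 46368 = 121393
F_{27} = F_{26} + F_{25} = 121393 + 75025 = 196418
F_{28} = F_{27} + F_{26} = 196418 + 121393 = 317811
F_{29} = F_{28} + F_{27} = 317811 + 196418 = 514229

514229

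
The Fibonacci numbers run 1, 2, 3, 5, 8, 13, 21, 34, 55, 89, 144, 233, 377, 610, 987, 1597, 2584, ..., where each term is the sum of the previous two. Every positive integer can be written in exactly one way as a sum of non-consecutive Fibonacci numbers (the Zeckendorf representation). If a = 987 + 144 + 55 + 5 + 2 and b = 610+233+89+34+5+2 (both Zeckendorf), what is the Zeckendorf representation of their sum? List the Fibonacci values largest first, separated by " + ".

1597 + 377 + 144 + 34 + 13 + 1

The two numbers are 1193 and 973, so their sum is 2166.
Greedy algorithm:
take 1597 (≤ 2166); 2166 − 1597 = 569
take 377 (≤ 569); 569 − 377 = 192
take 144 (≤ 192); 192 − 144 = 48
take 34 (≤ 48); 48 − 34 = 14
take 13 (≤ 14); 14 − 13 = 1
take 1 (≤ 1); 1 − 1 = 0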